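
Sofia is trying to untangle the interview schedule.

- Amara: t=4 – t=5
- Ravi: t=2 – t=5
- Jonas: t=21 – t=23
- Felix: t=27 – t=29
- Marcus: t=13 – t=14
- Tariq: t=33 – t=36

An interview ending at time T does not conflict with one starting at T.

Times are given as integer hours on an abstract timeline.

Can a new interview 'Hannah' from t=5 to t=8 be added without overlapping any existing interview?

Ravi: ends t=5 at or before Hannah starts t=5 → clear.
Amara: ends t=5 at or before Hannah starts t=5 → clear.
Marcus: starts t=13 at or after Hannah ends t=8 → clear.
Jonas: starts t=21 at or after Hannah ends t=8 → clear.
Felix: starts t=27 at or after Hannah ends t=8 → clear.
Tariq: starts t=33 at or after Hannah ends t=8 → clear.

Yes — the slot is free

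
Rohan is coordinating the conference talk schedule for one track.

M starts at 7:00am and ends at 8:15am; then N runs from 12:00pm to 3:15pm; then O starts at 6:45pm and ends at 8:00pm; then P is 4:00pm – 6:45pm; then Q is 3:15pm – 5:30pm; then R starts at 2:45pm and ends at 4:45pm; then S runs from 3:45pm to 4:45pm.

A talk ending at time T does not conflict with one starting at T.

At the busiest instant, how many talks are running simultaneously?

4

Sort all start/end points and keep a running count:
7:00am start M → 1
8:15am end M → 0
12:00pm start N → 1
2:45pm start R → 2
3:15pm end N → 1
3:15pm start Q → 2
3:45pm start S → 3
4:00pm start P → 4
4:45pm end R → 3
4:45pm end S → 2
5:30pm end Q → 1
6:45pm end P → 0
6:45pm start O → 1
8:00pm end O → 0
Peak is 4, at 4:00pm (P, Q, R, S).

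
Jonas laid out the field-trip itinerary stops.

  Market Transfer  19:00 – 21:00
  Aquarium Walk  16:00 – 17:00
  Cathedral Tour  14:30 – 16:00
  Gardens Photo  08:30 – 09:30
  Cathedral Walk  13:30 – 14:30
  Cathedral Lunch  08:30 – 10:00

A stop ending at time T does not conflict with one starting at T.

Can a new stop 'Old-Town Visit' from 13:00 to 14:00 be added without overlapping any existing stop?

No — it overlaps Cathedral Walk

Gardens Photo: ends 09:30 at or before Old-Town Visit starts 13:00 → clear.
Cathedral Lunch: ends 10:00 at or before Old-Town Visit starts 13:00 → clear.
Cathedral Walk: starts 13:30 before Old-Town Visit ends 14:00, and ends 14:30 after Old-Town Visit starts 13:00 → overlap.
Cathedral Tour: starts 14:30 at or after Old-Town Visit ends 14:00 → clear.
Aquarium Walk: starts 16:00 at or after Old-Town Visit ends 14:00 → clear.
Market Transfer: starts 19:00 at or after Old-Town Visit ends 14:00 → clear.
Old-Town Visit overlaps Cathedral Walk.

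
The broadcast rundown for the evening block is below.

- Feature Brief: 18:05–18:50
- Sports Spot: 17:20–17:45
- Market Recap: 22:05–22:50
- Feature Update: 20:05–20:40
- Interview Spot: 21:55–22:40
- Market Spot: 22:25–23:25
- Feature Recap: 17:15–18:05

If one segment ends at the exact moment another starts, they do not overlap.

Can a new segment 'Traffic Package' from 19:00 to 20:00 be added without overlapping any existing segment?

Feature Recap: ends 18:05 at or before Traffic Package starts 19:00 → clear.
Sports Spot: ends 17:45 at or before Traffic Package starts 19:00 → clear.
Feature Brief: ends 18:50 at or before Traffic Package starts 19:00 → clear.
Feature Update: starts 20:05 at or after Traffic Package ends 20:00 → clear.
Interview Spot: starts 21:55 at or after Traffic Package ends 20:00 → clear.
Market Recap: starts 22:05 at or after Traffic Package ends 20:00 → clear.
Market Spot: starts 22:25 at or after Traffic Package ends 20:00 → clear.

Yes — the slot is free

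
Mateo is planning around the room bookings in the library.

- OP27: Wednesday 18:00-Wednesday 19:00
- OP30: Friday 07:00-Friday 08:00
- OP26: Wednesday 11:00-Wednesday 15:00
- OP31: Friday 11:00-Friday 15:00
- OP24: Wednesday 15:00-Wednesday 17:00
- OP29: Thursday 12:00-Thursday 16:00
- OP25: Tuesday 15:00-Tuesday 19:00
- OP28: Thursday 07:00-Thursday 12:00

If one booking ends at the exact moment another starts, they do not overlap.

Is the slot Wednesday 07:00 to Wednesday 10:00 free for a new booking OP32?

OP25: ends Tuesday 19:00 at or before OP32 starts Wednesday 07:00 → clear.
OP26: starts Wednesday 11:00 at or after OP32 ends Wednesday 10:00 → clear.
OP24: starts Wednesday 15:00 at or after OP32 ends Wednesday 10:00 → clear.
OP27: starts Wednesday 18:00 at or after OP32 ends Wednesday 10:00 → clear.
OP28: starts Thursday 07:00 at or after OP32 ends Wednesday 10:00 → clear.
OP29: starts Thursday 12:00 at or after OP32 ends Wednesday 10:00 → clear.
OP30: starts Friday 07:00 at or after OP32 ends Wednesday 10:00 → clear.
OP31: starts Friday 11:00 at or after OP32 ends Wednesday 10:00 → clear.

Yes — the slot is free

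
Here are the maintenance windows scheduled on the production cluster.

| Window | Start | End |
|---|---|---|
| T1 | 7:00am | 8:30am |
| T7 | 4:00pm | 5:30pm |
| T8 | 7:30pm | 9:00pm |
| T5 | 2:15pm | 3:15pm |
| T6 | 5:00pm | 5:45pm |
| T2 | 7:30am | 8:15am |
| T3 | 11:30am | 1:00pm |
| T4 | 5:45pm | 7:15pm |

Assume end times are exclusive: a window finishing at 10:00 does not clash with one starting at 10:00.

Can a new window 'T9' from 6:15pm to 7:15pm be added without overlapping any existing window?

No — it overlaps T4

T1: ends 8:30am at or before T9 starts 6:15pm → clear.
T2: ends 8:15am at or before T9 starts 6:15pm → clear.
T3: ends 1:00pm at or before T9 starts 6:15pm → clear.
T5: ends 3:15pm at or before T9 starts 6:15pm → clear.
T7: ends 5:30pm at or before T9 starts 6:15pm → clear.
T6: ends 5:45pm at or before T9 starts 6:15pm → clear.
T4: starts 5:45pm before T9 ends 7:15pm, and ends 7:15pm after T9 starts 6:15pm → overlap.
T8: starts 7:30pm at or after T9 ends 7:15pm → clear.
T9 overlaps T4.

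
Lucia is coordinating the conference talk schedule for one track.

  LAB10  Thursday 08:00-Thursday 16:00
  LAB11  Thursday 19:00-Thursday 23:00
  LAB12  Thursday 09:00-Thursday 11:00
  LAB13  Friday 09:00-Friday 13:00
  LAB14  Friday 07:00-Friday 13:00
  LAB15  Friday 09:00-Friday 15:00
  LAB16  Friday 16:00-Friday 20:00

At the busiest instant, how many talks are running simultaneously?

3

Sort all start/end points and keep a running count:
Thursday 08:00 start LAB10 → 1
Thursday 09:00 start LAB12 → 2
Thursday 11:00 end LAB12 → 1
Thursday 16:00 end LAB10 → 0
Thursday 19:00 start LAB11 → 1
Thursday 23:00 end LAB11 → 0
Friday 07:00 start LAB14 → 1
Friday 09:00 start LAB13 → 2
Friday 09:00 start LAB15 → 3
Friday 13:00 end LAB13 → 2
Friday 13:00 end LAB14 → 1
Friday 15:00 end LAB15 → 0
Friday 16:00 start LAB16 → 1
Friday 20:00 end LAB16 → 0
Peak is 3, at Friday 09:00 (LAB13, LAB14, LAB15).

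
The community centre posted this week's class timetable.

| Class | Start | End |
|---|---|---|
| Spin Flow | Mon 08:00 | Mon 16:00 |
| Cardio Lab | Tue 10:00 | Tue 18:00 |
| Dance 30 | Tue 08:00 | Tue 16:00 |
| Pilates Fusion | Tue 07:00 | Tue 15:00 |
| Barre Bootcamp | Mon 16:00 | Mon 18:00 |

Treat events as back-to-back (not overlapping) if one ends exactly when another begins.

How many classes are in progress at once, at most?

3

Walk through starts and ends in time order (an end at T is processed before a start at T):
Mon 08:00 start Spin Flow → 1
Mon 16:00 end Spin Flow → 0
Mon 16:00 start Barre Bootcamp → 1
Mon 18:00 end Barre Bootcamp → 0
Tue 07:00 start Pilates Fusion → 1
Tue 08:00 start Dance 30 → 2
Tue 10:00 start Cardio Lab → 3
Tue 15:00 end Pilates Fusion → 2
Tue 16:00 end Dance 30 → 1
Tue 18:00 end Cardio Lab → 0
Peak is 3, at Tue 10:00 (Cardio Lab, Dance 30, Pilates Fusion).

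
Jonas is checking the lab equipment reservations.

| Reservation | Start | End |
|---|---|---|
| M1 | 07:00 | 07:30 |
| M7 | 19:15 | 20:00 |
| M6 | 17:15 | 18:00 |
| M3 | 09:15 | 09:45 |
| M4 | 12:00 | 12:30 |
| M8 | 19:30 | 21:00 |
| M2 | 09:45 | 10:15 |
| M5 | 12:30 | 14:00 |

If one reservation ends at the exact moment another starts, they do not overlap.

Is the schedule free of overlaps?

Sorted by start: M1, M3, M2, M4, M5, M6, M7, M8.
M3 starts after M1 ends, so M1 has no further overlaps.
M2 starts exactly when M3 ends (back-to-back, no overlap), so M3 has no further overlaps.
M4 starts after M2 ends, so M2 has no further overlaps.
M5 starts exactly when M4 ends (back-to-back, no overlap), so M4 has no further overlaps.
M6 starts after M5 ends, so M5 has no further overlaps.
M7 starts after M6 ends, so M6 has no further overlaps.
M8 starts before M7 ends → M7 and M8 overlap.
That's a conflict, so the schedule is not conflict-free.

No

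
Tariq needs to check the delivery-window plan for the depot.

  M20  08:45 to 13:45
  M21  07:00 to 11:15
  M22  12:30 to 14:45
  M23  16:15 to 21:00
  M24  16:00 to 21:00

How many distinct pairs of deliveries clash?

3

Sorted by start: M21, M20, M22, M24, M23.
M20 starts before M21 ends → M21 and M20 overlap.
M22 starts after M21 ends, so nothing later overlaps M21 either.
M22 starts before M20 ends → M20 and M22 overlap.
M24 starts after M20 ends, so nothing later overlaps M20 either.
M24 starts after M22 ends, so nothing later overlaps M22 either.
M23 starts before M24 ends → M24 and M23 overlap.
Overlapping pairs: M20 & M21, M20 & M22, M23 & M24 — 3 in total.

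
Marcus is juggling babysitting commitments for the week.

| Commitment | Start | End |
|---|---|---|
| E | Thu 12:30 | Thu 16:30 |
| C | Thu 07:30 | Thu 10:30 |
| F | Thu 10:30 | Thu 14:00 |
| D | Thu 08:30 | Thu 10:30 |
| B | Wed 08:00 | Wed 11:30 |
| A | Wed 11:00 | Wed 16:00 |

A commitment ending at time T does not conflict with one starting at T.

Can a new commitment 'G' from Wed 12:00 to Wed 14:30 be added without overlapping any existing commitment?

B: ends Wed 11:30 at or before G starts Wed 12:00 → clear.
A: starts Wed 11:00 before G ends Wed 14:30, and ends Wed 16:00 after G starts Wed 12:00 → overlap.
C: starts Thu 07:30 at or after G ends Wed 14:30 → clear.
D: starts Thu 08:30 at or after G ends Wed 14:30 → clear.
F: starts Thu 10:30 at or after G ends Wed 14:30 → clear.
E: starts Thu 12:30 at or after G ends Wed 14:30 → clear.
G overlaps A.

No — it overlaps A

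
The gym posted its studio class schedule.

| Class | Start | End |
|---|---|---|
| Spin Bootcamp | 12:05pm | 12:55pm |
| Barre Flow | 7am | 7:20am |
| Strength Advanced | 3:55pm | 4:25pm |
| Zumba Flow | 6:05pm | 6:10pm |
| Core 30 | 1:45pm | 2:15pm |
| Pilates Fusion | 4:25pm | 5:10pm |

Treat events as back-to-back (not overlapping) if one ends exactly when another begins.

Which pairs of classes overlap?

Sorted by start: Barre Flow, Spin Bootcamp, Core 30, Strength Advanced, Pilates Fusion, Zumba Flow.
Spin Bootcamp starts after Barre Flow ends, so nothing later overlaps Barre Flow either.
Core 30 starts after Spin Bootcamp ends, so nothing later overlaps Spin Bootcamp either.
Strength Advanced starts after Core 30 ends, so nothing later overlaps Core 30 either.
Pilates Fusion starts exactly when Strength Advanced ends (back-to-back, no overlap), so nothing later overlaps Strength Advanced either.
Zumba Flow starts after Pilates Fusion ends.

no overlapping pairs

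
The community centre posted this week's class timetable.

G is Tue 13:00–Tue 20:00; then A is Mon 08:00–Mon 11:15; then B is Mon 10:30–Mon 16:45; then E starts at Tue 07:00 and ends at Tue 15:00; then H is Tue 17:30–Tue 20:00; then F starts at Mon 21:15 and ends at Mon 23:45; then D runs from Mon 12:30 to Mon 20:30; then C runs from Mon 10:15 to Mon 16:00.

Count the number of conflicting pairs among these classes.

Sorted by start: A, C, B, D, F, E, G, H.
C starts before A ends → A and C overlap.
B starts before A ends → A and B overlap.
D starts after A ends — done with A.
B starts before C ends → C and B overlap.
D starts before C ends → C and D overlap.
F starts after C ends — done with C.
D starts before B ends → B and D overlap.
F starts after B ends — done with B.
F starts after D ends — done with D.
E starts after F ends — done with F.
G starts before E ends → E and G overlap.
H starts after E ends.
H starts before G ends → G and H overlap.
Overlapping pairs: A & B, A & C, B & C, B & D, C & D, E & G, G & H — 7 in total.

7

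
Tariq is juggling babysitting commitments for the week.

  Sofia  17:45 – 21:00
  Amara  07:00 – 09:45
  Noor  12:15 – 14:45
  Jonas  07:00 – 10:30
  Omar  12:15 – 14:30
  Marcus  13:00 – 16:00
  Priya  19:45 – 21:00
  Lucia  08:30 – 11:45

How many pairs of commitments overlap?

7

Check each pair: they overlap iff neither finishes before the other starts.
Sorted by start: Jonas, Amara, Lucia, Omar, Noor, Marcus, Sofia, Priya.
Amara starts before Jonas ends → Jonas and Amara overlap.
Lucia starts before Jonas ends → Jonas and Lucia overlap.
Omar starts after Jonas ends, so nothing later overlaps Jonas either.
Lucia starts before Amara ends → Amara and Lucia overlap.
Omar starts after Amara ends, so nothing later overlaps Amara either.
Omar starts after Lucia ends, so nothing later overlaps Lucia either.
Noor starts before Omar ends → Omar and Noor overlap.
Marcus starts before Omar ends → Omar and Marcus overlap.
Sofia starts after Omar ends, so nothing later overlaps Omar either.
Marcus starts before Noor ends → Noor and Marcus overlap.
Sofia starts after Noor ends, so nothing later overlaps Noor either.
Sofia starts after Marcus ends, so nothing later overlaps Marcus either.
Priya starts before Sofia ends → Sofia and Priya overlap.
Overlapping pairs: Amara & Jonas, Amara & Lucia, Jonas & Lucia, Marcus & Noor, Marcus & Omar, Noor & Omar, Priya & Sofia — 7 in total.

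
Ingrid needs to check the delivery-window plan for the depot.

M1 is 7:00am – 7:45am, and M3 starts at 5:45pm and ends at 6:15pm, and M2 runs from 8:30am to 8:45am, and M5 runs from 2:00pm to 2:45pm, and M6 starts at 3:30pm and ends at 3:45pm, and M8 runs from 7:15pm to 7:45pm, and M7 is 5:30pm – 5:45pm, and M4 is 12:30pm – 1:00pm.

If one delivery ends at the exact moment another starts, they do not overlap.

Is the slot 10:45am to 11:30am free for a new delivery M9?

M1: ends 7:45am at or before M9 starts 10:45am → clear.
M2: ends 8:45am at or before M9 starts 10:45am → clear.
M4: starts 12:30pm at or after M9 ends 11:30am → clear.
M5: starts 2:00pm at or after M9 ends 11:30am → clear.
M6: starts 3:30pm at or after M9 ends 11:30am → clear.
M7: starts 5:30pm at or after M9 ends 11:30am → clear.
M3: starts 5:45pm at or after M9 ends 11:30am → clear.
M8: starts 7:15pm at or after M9 ends 11:30am → clear.

Yes — the slot is free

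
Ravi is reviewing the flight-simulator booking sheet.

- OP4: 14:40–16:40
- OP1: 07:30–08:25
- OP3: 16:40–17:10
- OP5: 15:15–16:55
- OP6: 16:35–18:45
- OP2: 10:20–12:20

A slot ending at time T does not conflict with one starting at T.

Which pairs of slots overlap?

Check each pair: they overlap iff neither finishes before the other starts.
Sorted by start: OP1, OP2, OP4, OP5, OP6, OP3.
OP2 starts after OP1 ends; OP1 is clear from here.
OP4 starts after OP2 ends; OP2 is clear from here.
OP5 starts before OP4 ends → OP4 and OP5 overlap.
OP6 starts before OP4 ends → OP4 and OP6 overlap.
OP3 starts exactly when OP4 ends (back-to-back, no overlap).
OP6 starts before OP5 ends → OP5 and OP6 overlap.
OP3 starts before OP5 ends → OP5 and OP3 overlap.
OP3 starts before OP6 ends → OP6 and OP3 overlap.

OP3 & OP5, OP3 & OP6, OP4 & OP5, OP4 & OP6, OP5 & OP6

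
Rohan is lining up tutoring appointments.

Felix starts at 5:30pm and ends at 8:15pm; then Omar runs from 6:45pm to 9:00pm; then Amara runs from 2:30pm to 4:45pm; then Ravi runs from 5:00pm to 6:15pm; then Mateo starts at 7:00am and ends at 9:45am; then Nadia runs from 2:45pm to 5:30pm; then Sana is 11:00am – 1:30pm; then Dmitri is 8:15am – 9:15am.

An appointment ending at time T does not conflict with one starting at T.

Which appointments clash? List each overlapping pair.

Amara & Nadia, Dmitri & Mateo, Felix & Omar, Felix & Ravi, Nadia & Ravi

Check each pair: they overlap iff neither finishes before the other starts.
Sorted by start: Mateo, Dmitri, Sana, Amara, Nadia, Ravi, Felix, Omar.
Dmitri starts before Mateo ends → Mateo and Dmitri overlap.
Sana starts after Mateo ends, so nothing later overlaps Mateo either.
Sana starts after Dmitri ends, so nothing later overlaps Dmitri either.
Amara starts after Sana ends, so nothing later overlaps Sana either.
Nadia starts before Amara ends → Amara and Nadia overlap.
Ravi starts after Amara ends, so nothing later overlaps Amara either.
Ravi starts before Nadia ends → Nadia and Ravi overlap.
Felix starts exactly when Nadia ends (back-to-back, no overlap), so nothing later overlaps Nadia either.
Felix starts before Ravi ends → Ravi and Felix overlap.
Omar starts after Ravi ends.
Omar starts before Felix ends → Felix and Omar overlap.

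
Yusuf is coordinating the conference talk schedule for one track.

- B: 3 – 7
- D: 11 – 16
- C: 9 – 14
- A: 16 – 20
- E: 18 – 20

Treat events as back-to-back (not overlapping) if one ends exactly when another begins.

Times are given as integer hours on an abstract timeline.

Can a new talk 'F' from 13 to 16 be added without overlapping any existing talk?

No — it overlaps C, D

B: ends 7 at or before F starts 13 → clear.
C: starts 9 before F ends 16, and ends 14 after F starts 13 → overlap.
D: starts 11 before F ends 16, and ends 16 after F starts 13 → overlap.
A: starts 16 at or after F ends 16 → clear.
E: starts 18 at or after F ends 16 → clear.
F overlaps C, D.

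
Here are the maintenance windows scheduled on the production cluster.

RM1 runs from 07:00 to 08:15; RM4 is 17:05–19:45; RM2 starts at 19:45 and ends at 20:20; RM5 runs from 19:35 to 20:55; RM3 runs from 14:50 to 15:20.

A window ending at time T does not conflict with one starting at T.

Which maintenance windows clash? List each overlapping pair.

RM2 & RM5, RM4 & RM5

Sorted by start: RM1, RM3, RM4, RM5, RM2.
RM3 starts after RM1 ends — done with RM1.
RM4 starts after RM3 ends — done with RM3.
RM5 starts before RM4 ends → RM4 and RM5 overlap.
RM2 starts exactly when RM4 ends (back-to-back, no overlap).
RM2 starts before RM5 ends → RM5 and RM2 overlap.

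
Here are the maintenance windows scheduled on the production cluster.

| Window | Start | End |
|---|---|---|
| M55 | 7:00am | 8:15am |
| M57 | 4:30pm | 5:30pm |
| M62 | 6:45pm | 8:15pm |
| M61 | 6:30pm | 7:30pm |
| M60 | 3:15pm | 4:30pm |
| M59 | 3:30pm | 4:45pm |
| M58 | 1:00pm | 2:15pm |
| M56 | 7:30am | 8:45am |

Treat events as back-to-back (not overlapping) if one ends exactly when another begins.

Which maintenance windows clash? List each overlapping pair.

M55 & M56, M57 & M59, M59 & M60, M61 & M62

Sorted by start: M55, M56, M58, M60, M59, M57, M61, M62.
M56 starts before M55 ends → M55 and M56 overlap.
M58 starts after M55 ends — done with M55.
M58 starts after M56 ends — done with M56.
M60 starts after M58 ends — done with M58.
M59 starts before M60 ends → M60 and M59 overlap.
M57 starts exactly when M60 ends (back-to-back, no overlap) — done with M60.
M57 starts before M59 ends → M59 and M57 overlap.
M61 starts after M59 ends — done with M59.
M61 starts after M57 ends — done with M57.
M62 starts before M61 ends → M61 and M62 overlap.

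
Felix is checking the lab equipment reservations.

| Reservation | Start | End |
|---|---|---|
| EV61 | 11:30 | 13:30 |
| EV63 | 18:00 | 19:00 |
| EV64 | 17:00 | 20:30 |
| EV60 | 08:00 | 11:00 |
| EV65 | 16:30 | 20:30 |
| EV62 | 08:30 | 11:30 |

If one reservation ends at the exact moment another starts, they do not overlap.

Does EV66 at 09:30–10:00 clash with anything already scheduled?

Yes — it overlaps EV60, EV62

EV60: starts 08:00 before EV66 ends 10:00, and ends 11:00 after EV66 starts 09:30 → overlap.
EV62: starts 08:30 before EV66 ends 10:00, and ends 11:30 after EV66 starts 09:30 → overlap.
EV61: starts 11:30 at or after EV66 ends 10:00 → clear.
EV65: starts 16:30 at or after EV66 ends 10:00 → clear.
EV64: starts 17:00 at or after EV66 ends 10:00 → clear.
EV63: starts 18:00 at or after EV66 ends 10:00 → clear.
EV66 overlaps EV60, EV62.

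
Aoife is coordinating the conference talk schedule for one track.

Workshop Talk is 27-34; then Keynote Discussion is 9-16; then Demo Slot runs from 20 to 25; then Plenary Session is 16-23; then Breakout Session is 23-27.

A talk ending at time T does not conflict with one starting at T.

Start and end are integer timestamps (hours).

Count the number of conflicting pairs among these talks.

2

Two intervals overlap when each starts before the other ends.
Sorted by start: Keynote Discussion, Plenary Session, Demo Slot, Breakout Session, Workshop Talk.
Plenary Session starts exactly when Keynote Discussion ends (back-to-back, no overlap); Keynote Discussion is clear from here.
Demo Slot starts before Plenary Session ends → Plenary Session and Demo Slot overlap.
Breakout Session starts exactly when Plenary Session ends (back-to-back, no overlap); Plenary Session is clear from here.
Breakout Session starts before Demo Slot ends → Demo Slot and Breakout Session overlap.
Workshop Talk starts after Demo Slot ends.
Workshop Talk starts exactly when Breakout Session ends (back-to-back, no overlap).
Overlapping pairs: Breakout Session & Demo Slot, Demo Slot & Plenary Session — 2 in total.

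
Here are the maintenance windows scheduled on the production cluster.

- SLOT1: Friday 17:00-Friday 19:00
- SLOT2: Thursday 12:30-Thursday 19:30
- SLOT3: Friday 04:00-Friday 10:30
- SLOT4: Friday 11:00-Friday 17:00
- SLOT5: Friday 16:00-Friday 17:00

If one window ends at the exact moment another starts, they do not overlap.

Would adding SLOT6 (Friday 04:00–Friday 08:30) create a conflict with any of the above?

SLOT2: ends Thursday 19:30 at or before SLOT6 starts Friday 04:00 → clear.
SLOT3: starts Friday 04:00 before SLOT6 ends Friday 08:30, and ends Friday 10:30 after SLOT6 starts Friday 04:00 → overlap.
SLOT4: starts Friday 11:00 at or after SLOT6 ends Friday 08:30 → clear.
SLOT5: starts Friday 16:00 at or after SLOT6 ends Friday 08:30 → clear.
SLOT1: starts Friday 17:00 at or after SLOT6 ends Friday 08:30 → clear.
SLOT6 overlaps SLOT3.

Yes — it overlaps SLOT3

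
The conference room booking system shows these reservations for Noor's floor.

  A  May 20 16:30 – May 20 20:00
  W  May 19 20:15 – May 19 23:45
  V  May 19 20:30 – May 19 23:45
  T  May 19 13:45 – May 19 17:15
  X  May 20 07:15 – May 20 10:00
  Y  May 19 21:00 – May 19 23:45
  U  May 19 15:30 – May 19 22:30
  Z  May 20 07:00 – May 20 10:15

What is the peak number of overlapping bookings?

4

Walk through starts and ends in time order (an end at T is processed before a start at T):
May 19 13:45 start T → 1
May 19 15:30 start U → 2
May 19 17:15 end T → 1
May 19 20:15 start W → 2
May 19 20:30 start V → 3
May 19 21:00 start Y → 4
May 19 22:30 end U → 3
May 19 23:45 end V → 2
May 19 23:45 end W → 1
May 19 23:45 end Y → 0
May 20 07:00 start Z → 1
May 20 07:15 start X → 2
May 20 10:00 end X → 1
May 20 10:15 end Z → 0
May 20 16:30 start A → 1
May 20 20:00 end A → 0
Peak is 4, at May 19 21:00 (U, V, W, Y).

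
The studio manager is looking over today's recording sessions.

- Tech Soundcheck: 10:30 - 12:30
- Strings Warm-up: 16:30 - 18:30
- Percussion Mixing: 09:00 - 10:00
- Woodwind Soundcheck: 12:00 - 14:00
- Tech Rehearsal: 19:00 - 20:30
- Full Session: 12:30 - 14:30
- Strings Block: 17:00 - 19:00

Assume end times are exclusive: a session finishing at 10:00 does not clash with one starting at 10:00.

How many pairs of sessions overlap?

Sorted by start: Percussion Mixing, Tech Soundcheck, Woodwind Soundcheck, Full Session, Strings Warm-up, Strings Block, Tech Rehearsal.
Tech Soundcheck starts after Percussion Mixing ends, so nothing later overlaps Percussion Mixing either.
Woodwind Soundcheck starts before Tech Soundcheck ends → Tech Soundcheck and Woodwind Soundcheck overlap.
Full Session starts exactly when Tech Soundcheck ends (back-to-back, no overlap), so nothing later overlaps Tech Soundcheck either.
Full Session starts before Woodwind Soundcheck ends → Woodwind Soundcheck and Full Session overlap.
Strings Warm-up starts after Woodwind Soundcheck ends, so nothing later overlaps Woodwind Soundcheck either.
Strings Warm-up starts after Full Session ends, so nothing later overlaps Full Session either.
Strings Block starts before Strings Warm-up ends → Strings Warm-up and Strings Block overlap.
Tech Rehearsal starts after Strings Warm-up ends.
Tech Rehearsal starts exactly when Strings Block ends (back-to-back, no overlap).
Overlapping pairs: Full Session & Woodwind Soundcheck, Strings Block & Strings Warm-up, Tech Soundcheck & Woodwind Soundcheck — 3 in total.

3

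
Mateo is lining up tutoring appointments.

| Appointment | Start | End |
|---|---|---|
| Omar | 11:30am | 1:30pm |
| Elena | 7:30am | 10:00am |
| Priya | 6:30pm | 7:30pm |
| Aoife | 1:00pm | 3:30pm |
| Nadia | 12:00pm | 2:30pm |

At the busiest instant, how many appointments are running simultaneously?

3

Walk through starts and ends in time order (an end at T is processed before a start at T):
7:30am start Elena → 1
10:00am end Elena → 0
11:30am start Omar → 1
12:00pm start Nadia → 2
1:00pm start Aoife → 3
1:30pm end Omar → 2
2:30pm end Nadia → 1
3:30pm end Aoife → 0
6:30pm start Priya → 1
7:30pm end Priya → 0
Peak is 3, at 1:00pm (Aoife, Nadia, Omar).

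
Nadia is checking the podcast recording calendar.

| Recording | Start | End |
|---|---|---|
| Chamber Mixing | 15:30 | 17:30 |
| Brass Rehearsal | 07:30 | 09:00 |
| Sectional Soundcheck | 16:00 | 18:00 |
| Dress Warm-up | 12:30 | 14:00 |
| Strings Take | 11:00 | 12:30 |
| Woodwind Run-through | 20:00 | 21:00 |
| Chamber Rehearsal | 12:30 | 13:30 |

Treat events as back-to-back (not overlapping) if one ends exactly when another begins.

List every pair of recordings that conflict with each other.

Two intervals overlap when each starts before the other ends.
Sorted by start: Brass Rehearsal, Strings Take, Dress Warm-up, Chamber Rehearsal, Chamber Mixing, Sectional Soundcheck, Woodwind Run-through.
Strings Take starts after Brass Rehearsal ends; Brass Rehearsal is clear from here.
Dress Warm-up starts exactly when Strings Take ends (back-to-back, no overlap); Strings Take is clear from here.
Chamber Rehearsal starts before Dress Warm-up ends → Dress Warm-up and Chamber Rehearsal overlap.
Chamber Mixing starts after Dress Warm-up ends; Dress Warm-up is clear from here.
Chamber Mixing starts after Chamber Rehearsal ends; Chamber Rehearsal is clear from here.
Sectional Soundcheck starts before Chamber Mixing ends → Chamber Mixing and Sectional Soundcheck overlap.
Woodwind Run-through starts after Chamber Mixing ends.
Woodwind Run-through starts after Sectional Soundcheck ends.

Chamber Mixing & Sectional Soundcheck, Chamber Rehearsal & Dress Warm-up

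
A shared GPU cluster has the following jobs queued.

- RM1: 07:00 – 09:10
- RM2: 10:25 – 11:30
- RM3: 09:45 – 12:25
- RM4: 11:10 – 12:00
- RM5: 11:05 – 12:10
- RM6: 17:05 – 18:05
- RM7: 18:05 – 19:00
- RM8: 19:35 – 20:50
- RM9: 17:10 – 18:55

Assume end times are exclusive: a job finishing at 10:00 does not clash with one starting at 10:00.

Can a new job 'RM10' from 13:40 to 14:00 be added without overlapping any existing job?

RM1: ends 09:10 at or before RM10 starts 13:40 → clear.
RM3: ends 12:25 at or before RM10 starts 13:40 → clear.
RM2: ends 11:30 at or before RM10 starts 13:40 → clear.
RM5: ends 12:10 at or before RM10 starts 13:40 → clear.
RM4: ends 12:00 at or before RM10 starts 13:40 → clear.
RM6: starts 17:05 at or after RM10 ends 14:00 → clear.
RM9: starts 17:10 at or after RM10 ends 14:00 → clear.
RM7: starts 18:05 at or after RM10 ends 14:00 → clear.
RM8: starts 19:35 at or after RM10 ends 14:00 → clear.

Yes — the slot is free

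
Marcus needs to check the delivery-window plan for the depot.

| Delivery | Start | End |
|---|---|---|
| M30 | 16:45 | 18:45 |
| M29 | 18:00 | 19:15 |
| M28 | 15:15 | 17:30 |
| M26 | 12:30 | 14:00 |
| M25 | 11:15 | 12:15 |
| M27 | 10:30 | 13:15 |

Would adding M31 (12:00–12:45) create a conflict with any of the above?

M27: starts 10:30 before M31 ends 12:45, and ends 13:15 after M31 starts 12:00 → overlap.
M25: starts 11:15 before M31 ends 12:45, and ends 12:15 after M31 starts 12:00 → overlap.
M26: starts 12:30 before M31 ends 12:45, and ends 14:00 after M31 starts 12:00 → overlap.
M28: starts 15:15 at or after M31 ends 12:45 → clear.
M30: starts 16:45 at or after M31 ends 12:45 → clear.
M29: starts 18:00 at or after M31 ends 12:45 → clear.
M31 overlaps M25, M26, M27.

Yes — it overlaps M25, M26, M27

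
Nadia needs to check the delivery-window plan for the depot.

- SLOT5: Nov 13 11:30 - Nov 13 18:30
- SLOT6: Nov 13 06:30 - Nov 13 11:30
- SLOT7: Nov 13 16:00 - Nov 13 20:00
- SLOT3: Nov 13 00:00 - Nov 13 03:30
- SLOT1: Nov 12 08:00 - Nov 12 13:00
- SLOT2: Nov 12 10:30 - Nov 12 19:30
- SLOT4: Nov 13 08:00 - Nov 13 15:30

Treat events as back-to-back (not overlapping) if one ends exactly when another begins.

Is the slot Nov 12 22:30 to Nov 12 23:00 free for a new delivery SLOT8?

SLOT1: ends Nov 12 13:00 at or before SLOT8 starts Nov 12 22:30 → clear.
SLOT2: ends Nov 12 19:30 at or before SLOT8 starts Nov 12 22:30 → clear.
SLOT3: starts Nov 13 00:00 at or after SLOT8 ends Nov 12 23:00 → clear.
SLOT6: starts Nov 13 06:30 at or after SLOT8 ends Nov 12 23:00 → clear.
SLOT4: starts Nov 13 08:00 at or after SLOT8 ends Nov 12 23:00 → clear.
SLOT5: starts Nov 13 11:30 at or after SLOT8 ends Nov 12 23:00 → clear.
SLOT7: starts Nov 13 16:00 at or after SLOT8 ends Nov 12 23:00 → clear.

Yes — the slot is free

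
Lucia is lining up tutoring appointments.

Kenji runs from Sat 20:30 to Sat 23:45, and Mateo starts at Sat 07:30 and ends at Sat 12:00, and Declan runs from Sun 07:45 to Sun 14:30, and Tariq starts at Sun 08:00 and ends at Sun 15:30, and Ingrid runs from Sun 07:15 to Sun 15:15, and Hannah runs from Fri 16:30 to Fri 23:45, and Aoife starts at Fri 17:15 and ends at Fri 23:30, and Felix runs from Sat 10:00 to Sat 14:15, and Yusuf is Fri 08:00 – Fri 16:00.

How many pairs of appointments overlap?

Check each pair: they overlap iff neither finishes before the other starts.
Sorted by start: Yusuf, Hannah, Aoife, Mateo, Felix, Kenji, Ingrid, Declan, Tariq.
Hannah starts after Yusuf ends, so Yusuf has no further overlaps.
Aoife starts before Hannah ends → Hannah and Aoife overlap.
Mateo starts after Hannah ends, so Hannah has no further overlaps.
Mateo starts after Aoife ends, so Aoife has no further overlaps.
Felix starts before Mateo ends → Mateo and Felix overlap.
Kenji starts after Mateo ends, so Mateo has no further overlaps.
Kenji starts after Felix ends, so Felix has no further overlaps.
Ingrid starts after Kenji ends, so Kenji has no further overlaps.
Declan starts before Ingrid ends → Ingrid and Declan overlap.
Tariq starts before Ingrid ends → Ingrid and Tariq overlap.
Tariq starts before Declan ends → Declan and Tariq overlap.
Overlapping pairs: Aoife & Hannah, Declan & Ingrid, Declan & Tariq, Felix & Mateo, Ingrid & Tariq — 5 in total.

5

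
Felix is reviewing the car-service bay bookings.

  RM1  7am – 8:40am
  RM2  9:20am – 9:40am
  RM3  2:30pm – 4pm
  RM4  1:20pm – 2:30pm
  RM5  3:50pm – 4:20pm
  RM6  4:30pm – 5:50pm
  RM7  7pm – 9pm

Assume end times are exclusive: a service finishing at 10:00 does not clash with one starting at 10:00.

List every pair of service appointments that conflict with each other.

RM3 & RM5

Sorted by start: RM1, RM2, RM4, RM3, RM5, RM6, RM7.
RM2 starts after RM1 ends, so nothing later overlaps RM1 either.
RM4 starts after RM2 ends, so nothing later overlaps RM2 either.
RM3 starts exactly when RM4 ends (back-to-back, no overlap), so nothing later overlaps RM4 either.
RM5 starts before RM3 ends → RM3 and RM5 overlap.
RM6 starts after RM3 ends, so nothing later overlaps RM3 either.
RM6 starts after RM5 ends, so nothing later overlaps RM5 either.
RM7 starts after RM6 ends.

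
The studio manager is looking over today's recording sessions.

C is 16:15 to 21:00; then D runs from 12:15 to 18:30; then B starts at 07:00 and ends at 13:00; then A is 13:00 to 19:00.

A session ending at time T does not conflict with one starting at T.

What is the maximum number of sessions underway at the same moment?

Sweep the timeline, counting +1 at each start and −1 at each end (ends before starts at a tie):
07:00 start B → 1
12:15 start D → 2
13:00 end B → 1
13:00 start A → 2
16:15 start C → 3
18:30 end D → 2
19:00 end A → 1
21:00 end C → 0
Peak is 3, at 16:15 (A, C, D).

3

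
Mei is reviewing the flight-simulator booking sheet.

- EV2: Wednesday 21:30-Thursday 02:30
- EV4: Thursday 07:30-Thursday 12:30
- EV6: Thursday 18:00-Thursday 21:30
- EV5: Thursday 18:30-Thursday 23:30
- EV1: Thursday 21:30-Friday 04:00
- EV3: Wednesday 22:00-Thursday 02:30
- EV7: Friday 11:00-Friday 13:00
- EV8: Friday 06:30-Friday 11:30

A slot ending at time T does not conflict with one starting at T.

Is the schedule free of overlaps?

Two intervals overlap when each starts before the other ends.
Sorted by start: EV2, EV3, EV4, EV6, EV5, EV1, EV8, EV7.
EV3 starts before EV2 ends → EV2 and EV3 overlap.
That's a conflict, so the schedule is not conflict-free.

No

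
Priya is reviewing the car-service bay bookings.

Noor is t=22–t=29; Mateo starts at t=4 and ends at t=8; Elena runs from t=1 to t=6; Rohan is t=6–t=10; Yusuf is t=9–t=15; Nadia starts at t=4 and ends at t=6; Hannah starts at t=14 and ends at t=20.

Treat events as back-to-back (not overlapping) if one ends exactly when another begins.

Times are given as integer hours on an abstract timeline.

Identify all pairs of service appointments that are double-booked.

Elena & Mateo, Elena & Nadia, Hannah & Yusuf, Mateo & Nadia, Mateo & Rohan, Rohan & Yusuf

Sorted by start: Elena, Nadia, Mateo, Rohan, Yusuf, Hannah, Noor.
Nadia starts before Elena ends → Elena and Nadia overlap.
Mateo starts before Elena ends → Elena and Mateo overlap.
Rohan starts exactly when Elena ends (back-to-back, no overlap) — done with Elena.
Mateo starts before Nadia ends → Nadia and Mateo overlap.
Rohan starts exactly when Nadia ends (back-to-back, no overlap) — done with Nadia.
Rohan starts before Mateo ends → Mateo and Rohan overlap.
Yusuf starts after Mateo ends — done with Mateo.
Yusuf starts before Rohan ends → Rohan and Yusuf overlap.
Hannah starts after Rohan ends — done with Rohan.
Hannah starts before Yusuf ends → Yusuf and Hannah overlap.
Noor starts after Yusuf ends.
Noor starts after Hannah ends.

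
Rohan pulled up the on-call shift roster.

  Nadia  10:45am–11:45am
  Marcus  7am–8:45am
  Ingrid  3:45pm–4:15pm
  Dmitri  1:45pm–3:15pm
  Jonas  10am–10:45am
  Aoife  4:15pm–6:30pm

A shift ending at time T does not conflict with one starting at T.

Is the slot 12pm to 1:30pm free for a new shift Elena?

Yes — the slot is free

Marcus: ends 8:45am at or before Elena starts 12pm → clear.
Jonas: ends 10:45am at or before Elena starts 12pm → clear.
Nadia: ends 11:45am at or before Elena starts 12pm → clear.
Dmitri: starts 1:45pm at or after Elena ends 1:30pm → clear.
Ingrid: starts 3:45pm at or after Elena ends 1:30pm → clear.
Aoife: starts 4:15pm at or after Elena ends 1:30pm → clear.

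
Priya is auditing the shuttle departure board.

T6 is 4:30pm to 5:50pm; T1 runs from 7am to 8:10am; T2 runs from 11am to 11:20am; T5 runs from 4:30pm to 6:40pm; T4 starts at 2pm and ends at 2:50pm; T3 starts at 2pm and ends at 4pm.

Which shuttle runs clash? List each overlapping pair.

T3 & T4, T5 & T6

Sorted by start: T1, T2, T3, T4, T5, T6.
T2 starts after T1 ends; T1 is clear from here.
T3 starts after T2 ends; T2 is clear from here.
T4 starts before T3 ends → T3 and T4 overlap.
T5 starts after T3 ends; T3 is clear from here.
T5 starts after T4 ends; T4 is clear from here.
T6 starts before T5 ends → T5 and T6 overlap.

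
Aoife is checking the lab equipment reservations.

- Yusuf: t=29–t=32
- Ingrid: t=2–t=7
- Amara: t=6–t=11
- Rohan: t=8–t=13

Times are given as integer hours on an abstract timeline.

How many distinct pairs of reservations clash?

2

Sorted by start: Ingrid, Amara, Rohan, Yusuf.
Amara starts before Ingrid ends → Ingrid and Amara overlap.
Rohan starts after Ingrid ends, so Ingrid has no further overlaps.
Rohan starts before Amara ends → Amara and Rohan overlap.
Yusuf starts after Amara ends.
Yusuf starts after Rohan ends.
Overlapping pairs: Amara & Ingrid, Amara & Rohan — 2 in total.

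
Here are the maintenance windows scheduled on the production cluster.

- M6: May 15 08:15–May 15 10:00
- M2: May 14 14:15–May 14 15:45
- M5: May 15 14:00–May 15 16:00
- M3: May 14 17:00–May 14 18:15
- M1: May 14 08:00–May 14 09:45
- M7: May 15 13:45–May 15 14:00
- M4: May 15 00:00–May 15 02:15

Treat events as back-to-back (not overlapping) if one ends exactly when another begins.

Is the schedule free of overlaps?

Sorted by start: M1, M2, M3, M4, M6, M7, M5.
M2 starts after M1 ends, so nothing later overlaps M1 either.
M3 starts after M2 ends, so nothing later overlaps M2 either.
M4 starts after M3 ends, so nothing later overlaps M3 either.
M6 starts after M4 ends, so nothing later overlaps M4 either.
M7 starts after M6 ends, so nothing later overlaps M6 either.
M5 starts exactly when M7 ends (back-to-back, no overlap).
Every pair is clear; the schedule has no overlaps.

Yes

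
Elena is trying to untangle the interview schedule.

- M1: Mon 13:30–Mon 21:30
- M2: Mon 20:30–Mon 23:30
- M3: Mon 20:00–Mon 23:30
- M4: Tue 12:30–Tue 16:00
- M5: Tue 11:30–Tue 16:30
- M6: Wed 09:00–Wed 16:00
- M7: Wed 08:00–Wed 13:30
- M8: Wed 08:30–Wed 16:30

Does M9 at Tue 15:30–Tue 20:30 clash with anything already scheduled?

Yes — it overlaps M4, M5

M1: ends Mon 21:30 at or before M9 starts Tue 15:30 → clear.
M3: ends Mon 23:30 at or before M9 starts Tue 15:30 → clear.
M2: ends Mon 23:30 at or before M9 starts Tue 15:30 → clear.
M5: starts Tue 11:30 before M9 ends Tue 20:30, and ends Tue 16:30 after M9 starts Tue 15:30 → overlap.
M4: starts Tue 12:30 before M9 ends Tue 20:30, and ends Tue 16:00 after M9 starts Tue 15:30 → overlap.
M7: starts Wed 08:00 at or after M9 ends Tue 20:30 → clear.
M8: starts Wed 08:30 at or after M9 ends Tue 20:30 → clear.
M6: starts Wed 09:00 at or after M9 ends Tue 20:30 → clear.
M9 overlaps M4, M5.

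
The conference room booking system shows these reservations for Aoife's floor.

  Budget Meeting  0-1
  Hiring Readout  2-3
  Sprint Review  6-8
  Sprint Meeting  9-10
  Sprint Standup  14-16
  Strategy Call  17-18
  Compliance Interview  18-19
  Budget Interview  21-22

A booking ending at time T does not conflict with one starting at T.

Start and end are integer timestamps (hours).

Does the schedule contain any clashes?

Sorted by start: Budget Meeting, Hiring Readout, Sprint Review, Sprint Meeting, Sprint Standup, Strategy Call, Compliance Interview, Budget Interview.
Hiring Readout starts after Budget Meeting ends, so nothing later overlaps Budget Meeting either.
Sprint Review starts after Hiring Readout ends, so nothing later overlaps Hiring Readout either.
Sprint Meeting starts after Sprint Review ends, so nothing later overlaps Sprint Review either.
Sprint Standup starts after Sprint Meeting ends, so nothing later overlaps Sprint Meeting either.
Strategy Call starts after Sprint Standup ends, so nothing later overlaps Sprint Standup either.
Compliance Interview starts exactly when Strategy Call ends (back-to-back, no overlap), so nothing later overlaps Strategy Call either.
Budget Interview starts after Compliance Interview ends.
Every pair is clear; the schedule has no overlaps.

No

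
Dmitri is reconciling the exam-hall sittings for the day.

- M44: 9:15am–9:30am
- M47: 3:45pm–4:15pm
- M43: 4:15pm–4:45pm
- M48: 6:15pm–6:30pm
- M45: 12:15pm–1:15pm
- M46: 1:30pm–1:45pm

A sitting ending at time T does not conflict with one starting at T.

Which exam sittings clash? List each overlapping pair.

no overlapping pairs

Two intervals overlap when each starts before the other ends.
Sorted by start: M44, M45, M46, M47, M43, M48.
M45 starts after M44 ends, so M44 has no further overlaps.
M46 starts after M45 ends, so M45 has no further overlaps.
M47 starts after M46 ends, so M46 has no further overlaps.
M43 starts exactly when M47 ends (back-to-back, no overlap), so M47 has no further overlaps.
M48 starts after M43 ends.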